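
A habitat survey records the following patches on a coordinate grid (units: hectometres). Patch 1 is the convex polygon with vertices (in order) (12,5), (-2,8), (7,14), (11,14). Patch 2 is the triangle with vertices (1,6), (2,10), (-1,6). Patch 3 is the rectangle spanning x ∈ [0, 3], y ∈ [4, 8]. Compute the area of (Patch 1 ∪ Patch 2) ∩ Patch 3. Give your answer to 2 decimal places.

3.91

|Patch 1 ∪ Patch 2| = 75.8312.
|(Patch 1 ∪ Patch 2) ∩ Patch 3| = 3.91.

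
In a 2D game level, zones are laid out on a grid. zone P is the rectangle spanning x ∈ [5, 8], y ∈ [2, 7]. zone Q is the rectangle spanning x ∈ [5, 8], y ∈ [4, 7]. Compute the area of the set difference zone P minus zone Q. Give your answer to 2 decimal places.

6.00

|zone P∩zone Q|: x∈[5,8], y∈[4,7] → 3·3 = 9.
|zone P| = 15.
|zone P ∖ zone Q| = |zone P| − |zone P∩zone Q| = 15 − 9 = 6.00.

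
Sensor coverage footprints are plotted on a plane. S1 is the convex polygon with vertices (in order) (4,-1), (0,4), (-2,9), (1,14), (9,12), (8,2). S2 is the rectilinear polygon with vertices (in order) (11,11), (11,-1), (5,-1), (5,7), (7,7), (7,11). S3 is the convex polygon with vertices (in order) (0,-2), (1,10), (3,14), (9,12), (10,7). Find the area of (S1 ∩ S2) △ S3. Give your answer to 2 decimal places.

83.05

|S1 ∩ S2| = 26.425.
|(S1 ∩ S2) ∩ S3| = 16.9374.
|(S1 ∩ S2) △ S3| = 26.425 + 90.5 − 33.8747 = 83.05.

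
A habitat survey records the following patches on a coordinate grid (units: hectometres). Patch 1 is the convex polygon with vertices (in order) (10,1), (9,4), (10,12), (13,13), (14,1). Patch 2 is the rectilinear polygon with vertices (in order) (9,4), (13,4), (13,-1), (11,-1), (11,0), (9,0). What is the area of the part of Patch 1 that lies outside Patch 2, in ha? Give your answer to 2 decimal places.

35.50

|Patch 1| = 46, |Patch 1∩Patch 2| = 10.5.
|Patch 1 ∖ Patch 2| = |Patch 1| − |Patch 1∩Patch 2| = 46 − 10.5 = 35.50.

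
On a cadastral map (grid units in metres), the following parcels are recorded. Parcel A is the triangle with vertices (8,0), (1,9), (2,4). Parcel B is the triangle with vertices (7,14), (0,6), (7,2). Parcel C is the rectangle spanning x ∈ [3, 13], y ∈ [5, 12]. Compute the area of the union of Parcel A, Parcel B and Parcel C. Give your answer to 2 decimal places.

By inclusion–exclusion:
Individual areas: |Parcel A| = 13, |Parcel B| = 42, |Parcel C| = 70.
|Parcel A∩Parcel B| = 7.0591.
|Parcel A∩Parcel C| = 0.7937.
|Parcel B∩Parcel C| = 25.1071.
|Parcel A∩Parcel B∩Parcel C| = 0.7937.
|Parcel A ∪ Parcel B ∪ Parcel C| = 125 − 32.9599 + 0.7937 = 92.83.

92.83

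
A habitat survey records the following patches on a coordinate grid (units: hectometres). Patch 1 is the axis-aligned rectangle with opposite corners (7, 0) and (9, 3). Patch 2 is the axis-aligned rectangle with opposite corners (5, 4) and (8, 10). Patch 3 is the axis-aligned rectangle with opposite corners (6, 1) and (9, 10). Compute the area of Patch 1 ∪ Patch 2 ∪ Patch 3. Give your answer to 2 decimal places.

35.00

By inclusion–exclusion:
Individual areas: |Patch 1| = 6, |Patch 2| = 18, |Patch 3| = 27.
|Patch 1∩Patch 2| = 0 (no overlap).
|Patch 1∩Patch 3|: x∈[7,9], y∈[1,3] → 2·2 = 4.
|Patch 2∩Patch 3|: x∈[6,8], y∈[4,10] → 2·6 = 12.
|Patch 1∩Patch 2∩Patch 3| = 0.
|Patch 1 ∪ Patch 2 ∪ Patch 3| = 51 − 16 + 0 = 35.00.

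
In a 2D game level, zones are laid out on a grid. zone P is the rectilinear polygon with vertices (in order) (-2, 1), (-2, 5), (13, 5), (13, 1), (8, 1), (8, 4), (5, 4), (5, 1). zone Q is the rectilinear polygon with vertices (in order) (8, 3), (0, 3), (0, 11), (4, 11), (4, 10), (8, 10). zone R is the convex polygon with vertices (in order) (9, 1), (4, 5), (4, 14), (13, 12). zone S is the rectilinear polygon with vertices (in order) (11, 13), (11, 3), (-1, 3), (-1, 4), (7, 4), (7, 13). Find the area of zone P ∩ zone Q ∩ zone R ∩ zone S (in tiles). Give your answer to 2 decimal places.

1.00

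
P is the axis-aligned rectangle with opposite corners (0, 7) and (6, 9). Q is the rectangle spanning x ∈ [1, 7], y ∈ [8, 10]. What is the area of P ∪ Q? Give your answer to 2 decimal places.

19.00

By inclusion–exclusion:
Individual areas: |P| = 12, |Q| = 12.
|P∩Q|: x∈[1,6], y∈[8,9] → 5·1 = 5.
|P ∪ Q| = 24 − 5 = 19.00.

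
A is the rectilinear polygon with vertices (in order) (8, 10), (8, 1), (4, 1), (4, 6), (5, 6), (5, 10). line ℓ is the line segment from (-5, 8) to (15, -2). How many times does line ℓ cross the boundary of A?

The segment meets the boundary at (8,1.5), (4,3.5).

2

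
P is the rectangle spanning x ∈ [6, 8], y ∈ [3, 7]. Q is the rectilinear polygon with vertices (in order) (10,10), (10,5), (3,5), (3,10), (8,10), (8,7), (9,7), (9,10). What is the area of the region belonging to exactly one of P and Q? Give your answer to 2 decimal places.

32.00

|P| = 8, |Q| = 32, |P∩Q| = 4.
|P △ Q| = |P| + |Q| − 2·|P∩Q| = 8 + 32 − 8 = 32.00.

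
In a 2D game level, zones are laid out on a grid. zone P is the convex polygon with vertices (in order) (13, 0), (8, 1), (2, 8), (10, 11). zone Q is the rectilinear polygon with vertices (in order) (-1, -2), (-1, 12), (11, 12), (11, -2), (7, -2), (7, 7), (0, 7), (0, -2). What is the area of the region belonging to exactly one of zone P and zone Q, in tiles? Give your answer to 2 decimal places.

75.89

|zone P| = 63, |zone Q| = 105, |zone P∩zone Q| = 46.0548.
|zone P △ zone Q| = |zone P| + |zone Q| − 2·|zone P∩zone Q| = 63 + 105 − 92.1095 = 75.89.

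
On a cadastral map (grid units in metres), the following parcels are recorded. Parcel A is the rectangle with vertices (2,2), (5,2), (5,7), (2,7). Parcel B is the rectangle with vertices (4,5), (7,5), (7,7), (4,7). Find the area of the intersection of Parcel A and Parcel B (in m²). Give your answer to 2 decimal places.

2.00

|Parcel A∩Parcel B|: x∈[4,5], y∈[5,7] → 1·2 = 2.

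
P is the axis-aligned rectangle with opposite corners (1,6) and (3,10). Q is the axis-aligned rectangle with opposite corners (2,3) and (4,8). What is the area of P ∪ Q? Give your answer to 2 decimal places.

16.00

By inclusion–exclusion:
Individual areas: |P| = 8, |Q| = 10.
|P∩Q|: x∈[2,3], y∈[6,8] → 1·2 = 2.
|P ∪ Q| = 18 − 2 = 16.00.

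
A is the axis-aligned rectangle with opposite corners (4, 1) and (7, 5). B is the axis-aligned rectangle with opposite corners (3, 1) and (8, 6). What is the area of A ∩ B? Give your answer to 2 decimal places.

|A∩B|: x∈[4,7], y∈[1,5] → 3·4 = 12.

12.00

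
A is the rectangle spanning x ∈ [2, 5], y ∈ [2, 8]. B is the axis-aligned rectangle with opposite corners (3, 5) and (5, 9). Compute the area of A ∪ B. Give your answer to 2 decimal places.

20.00

By inclusion–exclusion:
Individual areas: |A| = 18, |B| = 8.
|A∩B|: x∈[3,5], y∈[5,8] → 2·3 = 6.
|A ∪ B| = 26 − 6 = 20.00.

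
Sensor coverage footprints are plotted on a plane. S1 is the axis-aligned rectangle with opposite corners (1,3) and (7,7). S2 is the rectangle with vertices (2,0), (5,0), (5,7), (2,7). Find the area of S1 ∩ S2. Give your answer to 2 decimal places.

12.00

|S1∩S2|: x∈[2,5], y∈[3,7] → 3·4 = 12.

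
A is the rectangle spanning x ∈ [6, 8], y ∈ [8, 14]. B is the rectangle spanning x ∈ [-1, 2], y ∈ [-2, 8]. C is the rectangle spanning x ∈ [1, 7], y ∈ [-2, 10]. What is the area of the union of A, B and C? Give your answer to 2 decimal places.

102.00

By inclusion–exclusion:
Individual areas: |A| = 12, |B| = 30, |C| = 72.
|A∩B| = 0 (no overlap).
|A∩C|: x∈[6,7], y∈[8,10] → 1·2 = 2.
|B∩C|: x∈[1,2], y∈[-2,8] → 1·10 = 10.
|A∩B∩C| = 0.
|A ∪ B ∪ C| = 114 − 12 + 0 = 102.00.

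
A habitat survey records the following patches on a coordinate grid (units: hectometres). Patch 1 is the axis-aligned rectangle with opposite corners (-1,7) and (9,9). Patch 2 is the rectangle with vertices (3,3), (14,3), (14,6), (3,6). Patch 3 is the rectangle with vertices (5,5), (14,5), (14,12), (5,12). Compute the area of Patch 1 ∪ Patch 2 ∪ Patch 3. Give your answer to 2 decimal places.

By inclusion–exclusion:
Individual areas: |Patch 1| = 20, |Patch 2| = 33, |Patch 3| = 63.
|Patch 1∩Patch 2| = 0 (no overlap).
|Patch 1∩Patch 3|: x∈[5,9], y∈[7,9] → 4·2 = 8.
|Patch 2∩Patch 3|: x∈[5,14], y∈[5,6] → 9·1 = 9.
|Patch 1∩Patch 2∩Patch 3| = 0.
|Patch 1 ∪ Patch 2 ∪ Patch 3| = 116 − 17 + 0 = 99.00.

99.00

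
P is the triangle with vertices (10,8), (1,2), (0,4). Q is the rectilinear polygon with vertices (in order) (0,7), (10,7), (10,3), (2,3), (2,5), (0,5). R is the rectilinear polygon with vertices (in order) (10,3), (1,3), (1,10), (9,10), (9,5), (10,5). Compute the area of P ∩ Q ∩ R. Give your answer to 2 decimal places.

The intersection is the polygon with vertices (2,3), (2,4.8), (7.5,7), (8.5,7), (2.5,3).
By the shoelace formula its area is 7.95.

7.95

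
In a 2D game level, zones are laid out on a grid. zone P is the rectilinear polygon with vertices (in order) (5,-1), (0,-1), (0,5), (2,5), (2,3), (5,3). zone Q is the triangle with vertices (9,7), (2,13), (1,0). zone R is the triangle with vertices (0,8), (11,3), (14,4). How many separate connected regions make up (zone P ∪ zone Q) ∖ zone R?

2

(zone P ∪ zone Q) ∖ zone R splits into 2 disjoint pieces (area 37.1139, area 25.1045).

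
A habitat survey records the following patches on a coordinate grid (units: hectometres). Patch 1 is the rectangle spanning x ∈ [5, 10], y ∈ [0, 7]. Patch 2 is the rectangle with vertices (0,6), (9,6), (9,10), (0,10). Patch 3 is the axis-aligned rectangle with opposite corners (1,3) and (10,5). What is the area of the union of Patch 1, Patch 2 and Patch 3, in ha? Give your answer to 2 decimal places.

75.00

By inclusion–exclusion:
Individual areas: |Patch 1| = 35, |Patch 2| = 36, |Patch 3| = 18.
|Patch 1∩Patch 2|: x∈[5,9], y∈[6,7] → 4·1 = 4.
|Patch 1∩Patch 3|: x∈[5,10], y∈[3,5] → 5·2 = 10.
|Patch 2∩Patch 3| = 0 (no overlap).
|Patch 1∩Patch 2∩Patch 3| = 0.
|Patch 1 ∪ Patch 2 ∪ Patch 3| = 89 − 14 + 0 = 75.00.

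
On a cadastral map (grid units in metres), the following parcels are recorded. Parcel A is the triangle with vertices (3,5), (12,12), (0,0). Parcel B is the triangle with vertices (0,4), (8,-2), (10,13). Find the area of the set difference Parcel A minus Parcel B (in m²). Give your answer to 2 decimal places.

1.91

|Parcel A| = 12, |Parcel A∩Parcel B| = 10.0879.
|Parcel A ∖ Parcel B| = |Parcel A| − |Parcel A∩Parcel B| = 12 − 10.0879 = 1.91.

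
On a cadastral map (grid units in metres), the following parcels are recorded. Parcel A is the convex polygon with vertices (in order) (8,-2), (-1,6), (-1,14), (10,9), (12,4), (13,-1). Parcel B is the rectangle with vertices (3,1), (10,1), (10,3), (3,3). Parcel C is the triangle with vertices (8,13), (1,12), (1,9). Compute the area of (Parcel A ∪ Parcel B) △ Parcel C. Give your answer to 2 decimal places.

127.85

|Parcel A ∪ Parcel B| = 131.6736.
|(Parcel A ∪ Parcel B) ∩ Parcel C| = 7.1599.
|(Parcel A ∪ Parcel B) △ Parcel C| = 131.6736 + 10.5 − 14.3198 = 127.85.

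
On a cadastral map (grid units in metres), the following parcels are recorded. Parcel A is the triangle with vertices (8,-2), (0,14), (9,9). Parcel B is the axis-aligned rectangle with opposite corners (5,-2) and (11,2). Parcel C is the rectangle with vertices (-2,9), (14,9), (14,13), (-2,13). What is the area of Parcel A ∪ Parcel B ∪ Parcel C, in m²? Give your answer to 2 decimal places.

119.67

By inclusion–exclusion:
Individual areas: |Parcel A| = 52, |Parcel B| = 24, |Parcel C| = 64.
|Parcel A∩Parcel B| = 4.7273.
|Parcel A∩Parcel C| = 15.6.
|Parcel B∩Parcel C| = 0 (no overlap).
|Parcel A∩Parcel B∩Parcel C| = 0.
|Parcel A ∪ Parcel B ∪ Parcel C| = 140 − 20.3273 + 0 = 119.67.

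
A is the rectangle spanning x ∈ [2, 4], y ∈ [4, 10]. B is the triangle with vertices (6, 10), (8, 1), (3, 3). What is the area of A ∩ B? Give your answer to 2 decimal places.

The intersection is the polygon with vertices (4,4), (3.429,4), (4,5.333).
By the shoelace formula its area is 0.38.

0.38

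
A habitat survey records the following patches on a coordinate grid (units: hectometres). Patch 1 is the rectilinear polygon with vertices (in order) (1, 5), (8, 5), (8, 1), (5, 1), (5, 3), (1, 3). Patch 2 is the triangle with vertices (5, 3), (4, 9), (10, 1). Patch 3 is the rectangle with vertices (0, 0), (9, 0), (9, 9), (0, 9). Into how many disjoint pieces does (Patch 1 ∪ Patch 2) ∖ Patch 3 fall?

1

(Patch 1 ∪ Patch 2) ∖ Patch 3 is a single connected region.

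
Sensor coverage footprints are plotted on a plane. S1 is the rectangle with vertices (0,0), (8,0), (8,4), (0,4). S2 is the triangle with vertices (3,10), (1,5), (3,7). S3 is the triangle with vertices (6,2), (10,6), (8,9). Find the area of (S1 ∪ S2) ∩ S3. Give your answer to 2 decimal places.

The region (S1 ∪ S2) ∩ S3 is the polygon with vertices (8,4), (6,2), (6.571,4).
By the shoelace formula its area is 1.43.

1.43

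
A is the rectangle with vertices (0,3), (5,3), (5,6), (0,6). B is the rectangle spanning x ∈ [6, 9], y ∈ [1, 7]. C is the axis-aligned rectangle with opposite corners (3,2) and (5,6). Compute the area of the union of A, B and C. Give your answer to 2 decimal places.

35.00

By inclusion–exclusion:
Individual areas: |A| = 15, |B| = 18, |C| = 8.
|A∩B| = 0 (no overlap).
|A∩C|: x∈[3,5], y∈[3,6] → 2·3 = 6.
|B∩C| = 0 (no overlap).
|A∩B∩C| = 0.
|A ∪ B ∪ C| = 41 − 6 + 0 = 35.00.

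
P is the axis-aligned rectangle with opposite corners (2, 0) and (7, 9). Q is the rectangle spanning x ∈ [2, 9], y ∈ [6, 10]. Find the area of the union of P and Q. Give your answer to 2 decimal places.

By inclusion–exclusion:
Individual areas: |P| = 45, |Q| = 28.
|P∩Q|: x∈[2,7], y∈[6,9] → 5·3 = 15.
|P ∪ Q| = 73 − 15 = 58.00.

58.00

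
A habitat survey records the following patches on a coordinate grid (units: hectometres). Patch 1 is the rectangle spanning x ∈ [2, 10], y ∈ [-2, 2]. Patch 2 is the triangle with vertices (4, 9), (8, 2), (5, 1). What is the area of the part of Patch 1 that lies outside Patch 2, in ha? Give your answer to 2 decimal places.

|Patch 1| = 32, |Patch 1∩Patch 2| = 1.5625.
|Patch 1 ∖ Patch 2| = |Patch 1| − |Patch 1∩Patch 2| = 32 − 1.5625 = 30.44.

30.44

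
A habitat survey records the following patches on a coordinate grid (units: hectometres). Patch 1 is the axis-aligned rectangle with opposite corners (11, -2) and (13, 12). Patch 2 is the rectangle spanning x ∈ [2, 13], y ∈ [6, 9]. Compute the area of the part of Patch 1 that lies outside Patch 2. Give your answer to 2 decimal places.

|Patch 1∩Patch 2|: x∈[11,13], y∈[6,9] → 2·3 = 6.
|Patch 1| = 28.
|Patch 1 ∖ Patch 2| = |Patch 1| − |Patch 1∩Patch 2| = 28 − 6 = 22.00.

22.00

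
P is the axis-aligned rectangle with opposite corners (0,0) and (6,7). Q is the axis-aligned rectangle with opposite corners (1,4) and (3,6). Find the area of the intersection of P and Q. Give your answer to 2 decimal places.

4.00

|P∩Q|: x∈[1,3], y∈[4,6] → 2·2 = 4.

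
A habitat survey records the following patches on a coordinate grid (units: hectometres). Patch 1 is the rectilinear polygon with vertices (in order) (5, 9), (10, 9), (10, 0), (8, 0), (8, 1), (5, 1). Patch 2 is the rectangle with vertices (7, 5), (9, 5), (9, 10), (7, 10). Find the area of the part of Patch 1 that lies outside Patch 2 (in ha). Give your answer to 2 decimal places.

|Patch 1| = 42, |Patch 1∩Patch 2| = 8.
|Patch 1 ∖ Patch 2| = |Patch 1| − |Patch 1∩Patch 2| = 42 − 8 = 34.00.

34.00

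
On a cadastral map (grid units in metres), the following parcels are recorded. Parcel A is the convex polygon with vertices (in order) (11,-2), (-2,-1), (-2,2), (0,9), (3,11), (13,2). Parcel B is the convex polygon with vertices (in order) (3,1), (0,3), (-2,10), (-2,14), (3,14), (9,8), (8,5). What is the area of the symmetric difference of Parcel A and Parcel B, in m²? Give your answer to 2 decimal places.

109.78

|Parcel A| = 125.5, |Parcel B| = 95.5, |Parcel A∩Parcel B| = 55.6099.
|Parcel A △ Parcel B| = |Parcel A| + |Parcel B| − 2·|Parcel A∩Parcel B| = 125.5 + 95.5 − 111.2198 = 109.78.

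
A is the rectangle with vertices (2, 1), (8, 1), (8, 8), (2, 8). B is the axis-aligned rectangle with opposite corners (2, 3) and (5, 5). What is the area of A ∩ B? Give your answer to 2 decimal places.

6.00

|A∩B|: x∈[2,5], y∈[3,5] → 3·2 = 6.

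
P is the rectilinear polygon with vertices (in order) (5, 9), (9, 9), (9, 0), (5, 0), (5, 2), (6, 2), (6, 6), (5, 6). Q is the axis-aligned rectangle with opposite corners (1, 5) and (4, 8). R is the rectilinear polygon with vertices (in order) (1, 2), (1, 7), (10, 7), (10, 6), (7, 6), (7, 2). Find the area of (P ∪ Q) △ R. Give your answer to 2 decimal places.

46.00

|P ∪ Q| = 41.
|(P ∪ Q) ∩ R| = 14.
|(P ∪ Q) △ R| = 41 + 33 − 28 = 46.00.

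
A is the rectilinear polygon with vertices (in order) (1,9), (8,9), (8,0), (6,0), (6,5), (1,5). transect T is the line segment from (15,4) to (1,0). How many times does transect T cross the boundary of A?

The segment meets the boundary at (6,1.429), (8,2).

2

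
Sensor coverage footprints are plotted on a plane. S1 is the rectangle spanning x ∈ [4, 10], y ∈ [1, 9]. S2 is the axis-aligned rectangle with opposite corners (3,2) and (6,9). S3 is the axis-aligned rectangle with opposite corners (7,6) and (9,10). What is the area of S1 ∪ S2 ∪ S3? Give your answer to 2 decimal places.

57.00

By inclusion–exclusion:
Individual areas: |S1| = 48, |S2| = 21, |S3| = 8.
|S1∩S2|: x∈[4,6], y∈[2,9] → 2·7 = 14.
|S1∩S3|: x∈[7,9], y∈[6,9] → 2·3 = 6.
|S2∩S3| = 0 (no overlap).
|S1∩S2∩S3| = 0.
|S1 ∪ S2 ∪ S3| = 77 − 20 + 0 = 57.00.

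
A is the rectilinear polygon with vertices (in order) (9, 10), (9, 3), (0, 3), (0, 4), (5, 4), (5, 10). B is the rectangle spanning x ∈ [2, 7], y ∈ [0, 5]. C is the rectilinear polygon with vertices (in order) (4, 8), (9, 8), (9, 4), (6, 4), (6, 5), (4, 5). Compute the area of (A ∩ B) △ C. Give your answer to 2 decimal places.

23.00

|A ∩ B| = 7.
|(A ∩ B) ∩ C| = 1.
|(A ∩ B) △ C| = 7 + 18 − 2 = 23.00.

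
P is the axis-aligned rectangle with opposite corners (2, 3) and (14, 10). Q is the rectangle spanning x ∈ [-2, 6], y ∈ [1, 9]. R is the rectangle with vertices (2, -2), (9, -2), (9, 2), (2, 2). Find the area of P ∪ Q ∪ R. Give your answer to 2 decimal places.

By inclusion–exclusion:
Individual areas: |P| = 84, |Q| = 64, |R| = 28.
|P∩Q|: x∈[2,6], y∈[3,9] → 4·6 = 24.
|P∩R| = 0 (no overlap).
|Q∩R|: x∈[2,6], y∈[1,2] → 4·1 = 4.
|P∩Q∩R| = 0.
|P ∪ Q ∪ R| = 176 − 28 + 0 = 148.00.

148.00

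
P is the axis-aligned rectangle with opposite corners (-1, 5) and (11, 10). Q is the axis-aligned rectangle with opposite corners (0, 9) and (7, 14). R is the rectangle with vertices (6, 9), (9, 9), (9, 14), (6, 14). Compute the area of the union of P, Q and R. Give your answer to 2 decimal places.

96.00

By inclusion–exclusion:
Individual areas: |P| = 60, |Q| = 35, |R| = 15.
|P∩Q|: x∈[0,7], y∈[9,10] → 7·1 = 7.
|P∩R|: x∈[6,9], y∈[9,10] → 3·1 = 3.
|Q∩R|: x∈[6,7], y∈[9,14] → 1·5 = 5.
|P∩Q∩R| = 1.
|P ∪ Q ∪ R| = 110 − 15 + 1 = 96.00.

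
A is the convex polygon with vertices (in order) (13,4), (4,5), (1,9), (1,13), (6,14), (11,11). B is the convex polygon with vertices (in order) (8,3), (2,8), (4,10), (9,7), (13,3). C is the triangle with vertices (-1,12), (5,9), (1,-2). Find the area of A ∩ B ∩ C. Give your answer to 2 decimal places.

The intersection is the polygon with vertices (2,8), (3.667,9.667), (5,9), (4.023,6.314).
By the shoelace formula its area is 5.21.

5.21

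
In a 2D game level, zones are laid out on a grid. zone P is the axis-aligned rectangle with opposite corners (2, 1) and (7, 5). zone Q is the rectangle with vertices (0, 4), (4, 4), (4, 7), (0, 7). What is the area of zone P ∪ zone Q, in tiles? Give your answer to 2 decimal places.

30.00

By inclusion–exclusion:
Individual areas: |zone P| = 20, |zone Q| = 12.
|zone P∩zone Q|: x∈[2,4], y∈[4,5] → 2·1 = 2.
|zone P ∪ zone Q| = 32 − 2 = 30.00.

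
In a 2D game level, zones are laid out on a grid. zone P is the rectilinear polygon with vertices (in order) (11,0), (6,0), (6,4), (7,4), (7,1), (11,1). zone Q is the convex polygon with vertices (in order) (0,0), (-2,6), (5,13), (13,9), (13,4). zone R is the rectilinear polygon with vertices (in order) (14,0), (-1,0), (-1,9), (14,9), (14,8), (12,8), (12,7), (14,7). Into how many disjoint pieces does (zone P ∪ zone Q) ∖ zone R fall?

(zone P ∪ zone Q) ∖ zone R splits into 3 disjoint pieces (area 2, area 24, area 1).

3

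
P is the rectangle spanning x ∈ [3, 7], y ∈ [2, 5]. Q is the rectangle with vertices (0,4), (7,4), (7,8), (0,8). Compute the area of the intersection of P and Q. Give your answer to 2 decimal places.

|P∩Q|: x∈[3,7], y∈[4,5] → 4·1 = 4.

4.00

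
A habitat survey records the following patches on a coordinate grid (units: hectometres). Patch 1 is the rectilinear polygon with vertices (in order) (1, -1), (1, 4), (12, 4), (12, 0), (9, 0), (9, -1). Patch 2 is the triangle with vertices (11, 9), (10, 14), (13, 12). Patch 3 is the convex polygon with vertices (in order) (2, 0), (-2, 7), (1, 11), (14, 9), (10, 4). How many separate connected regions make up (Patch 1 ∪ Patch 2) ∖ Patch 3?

(Patch 1 ∪ Patch 2) ∖ Patch 3 splits into 2 disjoint pieces (area 32.875, area 6.4136).

2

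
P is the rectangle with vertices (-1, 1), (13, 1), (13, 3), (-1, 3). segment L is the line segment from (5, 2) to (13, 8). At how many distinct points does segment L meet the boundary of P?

1

The segment meets the boundary at (6.333,3).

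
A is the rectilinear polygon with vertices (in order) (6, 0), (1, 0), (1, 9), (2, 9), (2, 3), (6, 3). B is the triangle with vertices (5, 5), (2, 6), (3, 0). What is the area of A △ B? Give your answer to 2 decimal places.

|A| = 21, |B| = 8.5, |A∩B| = 2.55.
|A △ B| = |A| + |B| − 2·|A∩B| = 21 + 8.5 − 5.1 = 24.40.

24.40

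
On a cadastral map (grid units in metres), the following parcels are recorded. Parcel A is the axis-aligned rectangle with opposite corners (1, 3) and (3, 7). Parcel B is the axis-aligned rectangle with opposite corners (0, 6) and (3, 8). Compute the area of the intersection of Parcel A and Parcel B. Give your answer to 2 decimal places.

|Parcel A∩Parcel B|: x∈[1,3], y∈[6,7] → 2·1 = 2.

2.00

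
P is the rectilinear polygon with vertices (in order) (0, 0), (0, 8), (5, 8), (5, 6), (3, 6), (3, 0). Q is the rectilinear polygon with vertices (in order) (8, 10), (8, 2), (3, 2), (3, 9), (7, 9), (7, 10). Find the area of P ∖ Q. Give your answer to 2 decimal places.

|P| = 28, |P∩Q| = 4.
|P ∖ Q| = |P| − |P∩Q| = 28 − 4 = 24.00.

24.00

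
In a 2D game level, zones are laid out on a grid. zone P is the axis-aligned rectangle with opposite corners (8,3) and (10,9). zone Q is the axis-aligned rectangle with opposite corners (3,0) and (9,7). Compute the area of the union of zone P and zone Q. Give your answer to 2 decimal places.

50.00

By inclusion–exclusion:
Individual areas: |zone P| = 12, |zone Q| = 42.
|zone P∩zone Q|: x∈[8,9], y∈[3,7] → 1·4 = 4.
|zone P ∪ zone Q| = 54 − 4 = 50.00.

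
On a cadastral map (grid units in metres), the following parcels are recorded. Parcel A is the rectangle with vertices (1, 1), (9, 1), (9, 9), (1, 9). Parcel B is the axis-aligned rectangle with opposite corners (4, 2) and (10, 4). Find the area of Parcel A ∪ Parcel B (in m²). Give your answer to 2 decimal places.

66.00

By inclusion–exclusion:
Individual areas: |Parcel A| = 64, |Parcel B| = 12.
|Parcel A∩Parcel B|: x∈[4,9], y∈[2,4] → 5·2 = 10.
|Parcel A ∪ Parcel B| = 76 − 10 = 66.00.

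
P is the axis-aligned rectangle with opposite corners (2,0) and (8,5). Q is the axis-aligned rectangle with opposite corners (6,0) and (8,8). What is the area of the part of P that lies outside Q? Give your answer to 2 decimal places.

|P∩Q|: x∈[6,8], y∈[0,5] → 2·5 = 10.
|P| = 30.
|P ∖ Q| = |P| − |P∩Q| = 30 − 10 = 20.00.

20.00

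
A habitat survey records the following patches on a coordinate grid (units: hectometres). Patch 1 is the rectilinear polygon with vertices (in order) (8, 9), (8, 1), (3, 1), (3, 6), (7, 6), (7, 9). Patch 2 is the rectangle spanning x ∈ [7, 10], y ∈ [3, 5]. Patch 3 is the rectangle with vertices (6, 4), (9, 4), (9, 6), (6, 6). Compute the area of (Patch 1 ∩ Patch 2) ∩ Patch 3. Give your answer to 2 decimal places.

1.00

The region (Patch 1 ∩ Patch 2) ∩ Patch 3 is the polygon with vertices (7,5), (8,5), (8,4), (7,4).
By the shoelace formula its area is 1.00.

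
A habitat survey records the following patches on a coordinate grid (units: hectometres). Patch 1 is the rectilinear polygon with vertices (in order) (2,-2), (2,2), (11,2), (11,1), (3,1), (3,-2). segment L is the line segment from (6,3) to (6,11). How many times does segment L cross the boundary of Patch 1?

The segment lies entirely outside Patch 1 and never meets its boundary.

0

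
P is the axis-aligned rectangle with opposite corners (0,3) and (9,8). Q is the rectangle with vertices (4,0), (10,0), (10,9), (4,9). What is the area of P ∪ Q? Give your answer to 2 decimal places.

74.00

By inclusion–exclusion:
Individual areas: |P| = 45, |Q| = 54.
|P∩Q|: x∈[4,9], y∈[3,8] → 5·5 = 25.
|P ∪ Q| = 99 − 25 = 74.00.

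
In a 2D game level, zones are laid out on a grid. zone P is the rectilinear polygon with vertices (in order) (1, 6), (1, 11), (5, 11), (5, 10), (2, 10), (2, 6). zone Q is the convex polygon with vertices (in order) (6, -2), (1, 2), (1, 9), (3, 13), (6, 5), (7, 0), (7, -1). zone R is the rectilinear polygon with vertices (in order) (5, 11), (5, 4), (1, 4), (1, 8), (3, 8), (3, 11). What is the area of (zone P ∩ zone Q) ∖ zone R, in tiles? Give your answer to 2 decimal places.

3.00

|zone P ∩ zone Q| = 5.9375.
|(zone P ∩ zone Q) ∩ zone R| = 2.9375.
|(zone P ∩ zone Q) ∖ zone R| = 5.9375 − 2.9375 = 3.00.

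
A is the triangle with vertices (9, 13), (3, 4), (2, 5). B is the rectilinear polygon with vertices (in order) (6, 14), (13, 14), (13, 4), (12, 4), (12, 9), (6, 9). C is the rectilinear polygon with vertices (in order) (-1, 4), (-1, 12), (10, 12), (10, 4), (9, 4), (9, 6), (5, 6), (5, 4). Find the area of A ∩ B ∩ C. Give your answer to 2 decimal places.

1.42

The intersection is the polygon with vertices (6,9), (6,9.571), (8.125,12), (8.333,12), (6.333,9).
By the shoelace formula its area is 1.42.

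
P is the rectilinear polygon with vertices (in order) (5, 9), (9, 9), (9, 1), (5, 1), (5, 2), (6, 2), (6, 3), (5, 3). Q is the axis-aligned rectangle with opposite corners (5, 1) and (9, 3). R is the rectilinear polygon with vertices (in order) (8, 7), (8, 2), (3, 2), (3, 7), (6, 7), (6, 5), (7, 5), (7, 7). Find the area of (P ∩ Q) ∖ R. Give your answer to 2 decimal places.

5.00

|P ∩ Q| = 7.
|(P ∩ Q) ∩ R| = 2.
|(P ∩ Q) ∖ R| = 7 − 2 = 5.00.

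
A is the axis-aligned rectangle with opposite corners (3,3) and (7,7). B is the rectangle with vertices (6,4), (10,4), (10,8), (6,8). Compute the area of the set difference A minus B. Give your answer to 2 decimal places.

13.00

|A∩B|: x∈[6,7], y∈[4,7] → 1·3 = 3.
|A| = 16.
|A ∖ B| = |A| − |A∩B| = 16 − 3 = 13.00.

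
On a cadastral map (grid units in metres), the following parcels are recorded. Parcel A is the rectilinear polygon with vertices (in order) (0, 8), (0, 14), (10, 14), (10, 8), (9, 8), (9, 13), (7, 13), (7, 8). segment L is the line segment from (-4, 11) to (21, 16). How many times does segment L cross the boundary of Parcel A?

2

The segment meets the boundary at (0,11.8), (10,13.8).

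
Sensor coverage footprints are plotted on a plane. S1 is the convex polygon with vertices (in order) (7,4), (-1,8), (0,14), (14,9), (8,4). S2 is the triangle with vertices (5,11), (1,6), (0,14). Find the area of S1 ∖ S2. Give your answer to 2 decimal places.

|S1| = 81, |S1∩S2| = 18.1476.
|S1 ∖ S2| = |S1| − |S1∩S2| = 81 − 18.1476 = 62.85.

62.85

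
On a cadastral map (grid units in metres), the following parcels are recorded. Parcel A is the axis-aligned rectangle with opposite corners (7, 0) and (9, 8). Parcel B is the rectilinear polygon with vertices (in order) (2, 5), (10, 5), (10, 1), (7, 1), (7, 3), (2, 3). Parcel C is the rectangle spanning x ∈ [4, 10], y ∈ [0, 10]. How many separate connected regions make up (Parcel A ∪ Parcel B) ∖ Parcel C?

1

(Parcel A ∪ Parcel B) ∖ Parcel C is a single connected region.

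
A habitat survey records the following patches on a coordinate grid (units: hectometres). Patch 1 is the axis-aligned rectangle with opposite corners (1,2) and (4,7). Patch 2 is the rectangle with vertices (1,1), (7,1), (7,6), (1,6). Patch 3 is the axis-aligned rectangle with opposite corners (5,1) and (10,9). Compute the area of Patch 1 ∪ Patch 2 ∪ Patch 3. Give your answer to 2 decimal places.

By inclusion–exclusion:
Individual areas: |Patch 1| = 15, |Patch 2| = 30, |Patch 3| = 40.
|Patch 1∩Patch 2|: x∈[1,4], y∈[2,6] → 3·4 = 12.
|Patch 1∩Patch 3| = 0 (no overlap).
|Patch 2∩Patch 3|: x∈[5,7], y∈[1,6] → 2·5 = 10.
|Patch 1∩Patch 2∩Patch 3| = 0.
|Patch 1 ∪ Patch 2 ∪ Patch 3| = 85 − 22 + 0 = 63.00.

63.00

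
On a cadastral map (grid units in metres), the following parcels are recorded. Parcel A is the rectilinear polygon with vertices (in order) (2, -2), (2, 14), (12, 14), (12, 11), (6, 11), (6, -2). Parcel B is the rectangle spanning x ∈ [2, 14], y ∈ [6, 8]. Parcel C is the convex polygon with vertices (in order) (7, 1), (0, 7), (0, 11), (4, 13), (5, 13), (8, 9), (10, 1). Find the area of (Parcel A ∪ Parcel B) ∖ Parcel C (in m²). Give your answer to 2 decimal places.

56.79

|Parcel A ∪ Parcel B| = 98.
|(Parcel A ∪ Parcel B) ∩ Parcel C| = 41.2143.
|(Parcel A ∪ Parcel B) ∖ Parcel C| = 98 − 41.2143 = 56.79.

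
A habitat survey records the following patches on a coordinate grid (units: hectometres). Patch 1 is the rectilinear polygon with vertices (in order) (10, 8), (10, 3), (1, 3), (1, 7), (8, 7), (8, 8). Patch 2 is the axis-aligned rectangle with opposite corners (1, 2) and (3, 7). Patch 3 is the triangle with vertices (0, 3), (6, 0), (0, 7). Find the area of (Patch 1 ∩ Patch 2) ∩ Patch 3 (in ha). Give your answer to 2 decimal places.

The region (Patch 1 ∩ Patch 2) ∩ Patch 3 is the polygon with vertices (1,5.833), (3,3.5), (3,3), (1,3).
By the shoelace formula its area is 3.33.

3.33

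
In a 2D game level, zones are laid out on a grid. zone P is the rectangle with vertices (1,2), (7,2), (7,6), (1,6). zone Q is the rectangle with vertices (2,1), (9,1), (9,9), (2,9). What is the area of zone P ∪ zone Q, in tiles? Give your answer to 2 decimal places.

60.00

By inclusion–exclusion:
Individual areas: |zone P| = 24, |zone Q| = 56.
|zone P∩zone Q|: x∈[2,7], y∈[2,6] → 5·4 = 20.
|zone P ∪ zone Q| = 80 − 20 = 60.00.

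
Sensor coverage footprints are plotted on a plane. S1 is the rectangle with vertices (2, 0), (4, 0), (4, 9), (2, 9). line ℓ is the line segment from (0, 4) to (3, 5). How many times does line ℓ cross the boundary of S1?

The segment meets the boundary at (2,4.667).

1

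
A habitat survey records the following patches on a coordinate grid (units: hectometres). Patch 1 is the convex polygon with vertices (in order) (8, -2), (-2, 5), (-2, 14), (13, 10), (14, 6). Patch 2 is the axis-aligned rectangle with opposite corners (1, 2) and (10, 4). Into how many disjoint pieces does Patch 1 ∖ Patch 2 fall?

1

Patch 1 ∖ Patch 2 is a single connected region.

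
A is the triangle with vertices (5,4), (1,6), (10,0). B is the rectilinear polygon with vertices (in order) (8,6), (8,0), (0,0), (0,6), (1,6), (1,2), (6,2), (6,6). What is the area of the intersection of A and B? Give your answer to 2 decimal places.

0.80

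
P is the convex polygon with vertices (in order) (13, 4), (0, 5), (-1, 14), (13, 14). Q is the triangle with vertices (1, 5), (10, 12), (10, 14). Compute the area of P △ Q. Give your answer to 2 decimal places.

119.00

|P| = 128, |Q| = 9, |P∩Q| = 9.
|P △ Q| = |P| + |Q| − 2·|P∩Q| = 128 + 9 − 18 = 119.00.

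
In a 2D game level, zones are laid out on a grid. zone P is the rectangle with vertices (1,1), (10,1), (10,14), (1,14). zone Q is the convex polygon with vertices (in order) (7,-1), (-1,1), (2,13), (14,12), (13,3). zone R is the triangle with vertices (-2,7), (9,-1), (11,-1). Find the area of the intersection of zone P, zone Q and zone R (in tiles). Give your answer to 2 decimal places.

The intersection is the polygon with vertices (6.25,1), (1,4.818), (1,5.154), (7.75,1).
By the shoelace formula its area is 4.00.

4.00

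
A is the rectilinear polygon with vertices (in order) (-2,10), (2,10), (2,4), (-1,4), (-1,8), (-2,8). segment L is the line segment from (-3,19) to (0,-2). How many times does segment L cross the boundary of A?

The segment meets the boundary at (-0.857,4), (-1,5), (-1.429,8), (-1.714,10).

4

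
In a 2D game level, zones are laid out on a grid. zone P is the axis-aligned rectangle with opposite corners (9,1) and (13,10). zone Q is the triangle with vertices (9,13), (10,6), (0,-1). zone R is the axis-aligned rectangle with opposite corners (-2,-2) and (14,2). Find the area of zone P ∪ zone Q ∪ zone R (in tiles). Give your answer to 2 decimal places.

127.76

By inclusion–exclusion:
Individual areas: |zone P| = 36, |zone Q| = 38.5, |zone R| = 64.
|zone P∩zone Q| = 3.2071.
|zone P∩zone R|: x∈[9,13], y∈[1,2] → 4·1 = 4.
|zone Q∩zone R| = 3.5357.
|zone P∩zone Q∩zone R| = 0.
|zone P ∪ zone Q ∪ zone R| = 138.5 − 10.7429 + 0 = 127.76.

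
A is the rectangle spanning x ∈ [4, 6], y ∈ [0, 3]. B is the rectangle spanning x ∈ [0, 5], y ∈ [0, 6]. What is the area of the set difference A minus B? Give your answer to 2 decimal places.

|A∩B|: x∈[4,5], y∈[0,3] → 1·3 = 3.
|A| = 6.
|A ∖ B| = |A| − |A∩B| = 6 − 3 = 3.00.

3.00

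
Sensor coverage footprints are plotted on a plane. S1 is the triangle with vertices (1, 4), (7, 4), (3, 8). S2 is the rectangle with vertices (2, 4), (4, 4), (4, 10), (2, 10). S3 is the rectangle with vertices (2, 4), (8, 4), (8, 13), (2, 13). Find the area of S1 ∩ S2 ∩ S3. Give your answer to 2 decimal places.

The intersection is the polygon with vertices (2,6), (3,8), (4,7), (4,4), (2,4).
By the shoelace formula its area is 6.50.

6.50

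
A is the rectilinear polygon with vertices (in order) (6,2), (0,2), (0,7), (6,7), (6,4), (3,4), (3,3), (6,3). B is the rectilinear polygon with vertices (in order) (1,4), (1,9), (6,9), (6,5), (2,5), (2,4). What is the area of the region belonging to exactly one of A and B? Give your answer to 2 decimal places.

26.00

|A| = 27, |B| = 21, |A∩B| = 11.
|A △ B| = |A| + |B| − 2·|A∩B| = 27 + 21 − 22 = 26.00.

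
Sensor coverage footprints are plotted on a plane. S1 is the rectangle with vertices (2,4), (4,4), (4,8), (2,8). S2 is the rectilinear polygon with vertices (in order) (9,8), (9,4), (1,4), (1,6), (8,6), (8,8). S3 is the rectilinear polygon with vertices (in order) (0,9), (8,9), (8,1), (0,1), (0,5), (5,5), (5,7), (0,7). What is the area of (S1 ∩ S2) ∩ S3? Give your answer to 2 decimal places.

2.00

The region (S1 ∩ S2) ∩ S3 is the polygon with vertices (2,4), (2,5), (4,5), (4,4).
By the shoelace formula its area is 2.00.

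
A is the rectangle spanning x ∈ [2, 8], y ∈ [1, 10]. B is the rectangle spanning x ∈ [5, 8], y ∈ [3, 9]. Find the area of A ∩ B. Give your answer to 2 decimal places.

|A∩B|: x∈[5,8], y∈[3,9] → 3·6 = 18.

18.00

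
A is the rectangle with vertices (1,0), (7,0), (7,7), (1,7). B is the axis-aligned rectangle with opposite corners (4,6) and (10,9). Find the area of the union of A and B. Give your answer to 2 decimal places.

57.00

By inclusion–exclusion:
Individual areas: |A| = 42, |B| = 18.
|A∩B|: x∈[4,7], y∈[6,7] → 3·1 = 3.
|A ∪ B| = 60 − 3 = 57.00.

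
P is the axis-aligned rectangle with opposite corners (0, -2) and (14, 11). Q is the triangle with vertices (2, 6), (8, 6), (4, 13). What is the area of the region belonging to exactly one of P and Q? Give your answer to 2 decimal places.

|P| = 182, |Q| = 21, |P∩Q| = 19.2857.
|P △ Q| = |P| + |Q| − 2·|P∩Q| = 182 + 21 − 38.5714 = 164.43.

164.43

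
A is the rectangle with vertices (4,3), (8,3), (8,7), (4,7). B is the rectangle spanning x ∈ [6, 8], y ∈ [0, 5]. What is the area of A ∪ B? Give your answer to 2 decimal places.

By inclusion–exclusion:
Individual areas: |A| = 16, |B| = 10.
|A∩B|: x∈[6,8], y∈[3,5] → 2·2 = 4.
|A ∪ B| = 26 − 4 = 22.00.

22.00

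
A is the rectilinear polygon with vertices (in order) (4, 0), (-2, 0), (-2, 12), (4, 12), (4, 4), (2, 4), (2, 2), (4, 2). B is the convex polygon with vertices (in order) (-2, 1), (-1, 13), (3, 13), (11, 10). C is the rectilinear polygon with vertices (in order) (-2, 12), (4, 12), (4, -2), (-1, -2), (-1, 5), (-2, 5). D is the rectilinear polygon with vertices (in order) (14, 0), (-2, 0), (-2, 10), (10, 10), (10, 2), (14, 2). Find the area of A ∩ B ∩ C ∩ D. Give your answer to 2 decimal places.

35.14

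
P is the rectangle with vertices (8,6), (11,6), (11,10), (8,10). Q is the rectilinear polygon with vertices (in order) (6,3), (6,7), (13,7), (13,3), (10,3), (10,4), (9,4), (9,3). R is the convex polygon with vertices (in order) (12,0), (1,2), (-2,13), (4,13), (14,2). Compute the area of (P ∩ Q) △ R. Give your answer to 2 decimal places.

116.68

|P ∩ Q| = 3.
|(P ∩ Q) ∩ R| = 1.9091.
|(P ∩ Q) △ R| = 3 + 117.5 − 3.8182 = 116.68.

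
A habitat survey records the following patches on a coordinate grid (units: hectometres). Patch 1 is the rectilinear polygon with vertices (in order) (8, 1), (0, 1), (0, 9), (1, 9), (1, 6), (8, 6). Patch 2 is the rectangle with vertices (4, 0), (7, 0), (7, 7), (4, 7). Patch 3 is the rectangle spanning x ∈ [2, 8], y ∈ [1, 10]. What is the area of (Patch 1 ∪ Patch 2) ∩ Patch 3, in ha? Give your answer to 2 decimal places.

|Patch 1 ∪ Patch 2| = 49.
|(Patch 1 ∪ Patch 2) ∩ Patch 3| = 33.00.

33.00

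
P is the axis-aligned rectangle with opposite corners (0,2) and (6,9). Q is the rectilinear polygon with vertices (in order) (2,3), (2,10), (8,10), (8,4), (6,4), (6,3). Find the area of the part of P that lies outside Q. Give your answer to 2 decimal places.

|P| = 42, |P∩Q| = 24.
|P ∖ Q| = |P| − |P∩Q| = 42 − 24 = 18.00.

18.00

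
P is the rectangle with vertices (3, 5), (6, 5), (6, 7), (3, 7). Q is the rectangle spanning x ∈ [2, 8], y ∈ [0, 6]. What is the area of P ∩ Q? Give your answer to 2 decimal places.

3.00

|P∩Q|: x∈[3,6], y∈[5,6] → 3·1 = 3.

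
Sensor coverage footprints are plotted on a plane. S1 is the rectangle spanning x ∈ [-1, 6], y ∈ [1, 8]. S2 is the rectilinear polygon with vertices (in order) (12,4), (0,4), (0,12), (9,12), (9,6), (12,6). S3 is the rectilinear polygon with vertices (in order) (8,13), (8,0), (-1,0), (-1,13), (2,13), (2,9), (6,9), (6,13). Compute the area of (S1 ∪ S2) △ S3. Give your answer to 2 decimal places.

50.00

|S1 ∪ S2| = 103.
|(S1 ∪ S2) ∩ S3| = 77.
|(S1 ∪ S2) △ S3| = 103 + 101 − 154 = 50.00.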